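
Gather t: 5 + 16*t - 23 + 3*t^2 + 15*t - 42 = 3*t^2 + 31*t - 60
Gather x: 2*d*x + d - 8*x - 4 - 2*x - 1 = d + x*(2*d - 10) - 5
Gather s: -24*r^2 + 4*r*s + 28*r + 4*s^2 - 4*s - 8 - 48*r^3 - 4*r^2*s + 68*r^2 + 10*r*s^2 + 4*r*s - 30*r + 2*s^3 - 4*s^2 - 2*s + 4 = -48*r^3 + 44*r^2 + 10*r*s^2 - 2*r + 2*s^3 + s*(-4*r^2 + 8*r - 6) - 4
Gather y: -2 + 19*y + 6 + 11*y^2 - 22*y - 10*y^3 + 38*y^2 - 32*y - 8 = -10*y^3 + 49*y^2 - 35*y - 4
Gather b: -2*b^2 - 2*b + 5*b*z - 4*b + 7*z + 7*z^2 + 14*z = -2*b^2 + b*(5*z - 6) + 7*z^2 + 21*z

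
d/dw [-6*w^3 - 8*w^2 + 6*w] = -18*w^2 - 16*w + 6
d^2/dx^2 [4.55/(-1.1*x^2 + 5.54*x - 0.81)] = (11.011*x^2 - 55.4554*x - 4.55*(2.2*x - 5.54)*(4.4*x - 11.08) + 8.1081)/(1.1*x^2 - 5.54*x + 0.81)^3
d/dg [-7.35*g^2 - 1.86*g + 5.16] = -14.7*g - 1.86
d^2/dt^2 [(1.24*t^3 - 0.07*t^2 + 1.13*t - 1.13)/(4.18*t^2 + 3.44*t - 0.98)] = (2.8421709430404e-14*t^5 + 5.6843418860808e-14*t^4 + 81.007112*t^3 - 145.265088*t^2 - 62.572008*t - 28.517344)/(73.034632*t^6 + 180.315168*t^5 + 97.024488*t^4 - 43.842112*t^3 - 22.747368*t^2 + 9.911328*t - 0.941192)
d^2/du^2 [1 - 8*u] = 0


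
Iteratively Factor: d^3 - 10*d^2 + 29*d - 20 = (d - 5)*(d^2 - 5*d + 4) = (d - 5)*(d - 4)*(d - 1)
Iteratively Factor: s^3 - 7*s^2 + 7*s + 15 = (s - 5)*(s^2 - 2*s - 3) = (s - 5)*(s - 3)*(s + 1)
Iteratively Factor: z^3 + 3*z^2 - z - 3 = (z + 3)*(z^2 - 1) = (z - 1)*(z + 3)*(z + 1)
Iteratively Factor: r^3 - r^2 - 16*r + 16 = (r + 4)*(r^2 - 5*r + 4) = (r - 1)*(r + 4)*(r - 4)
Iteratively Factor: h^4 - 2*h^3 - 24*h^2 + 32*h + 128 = (h - 4)*(h^3 + 2*h^2 - 16*h - 32) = (h - 4)*(h + 2)*(h^2 - 16) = (h - 4)*(h + 2)*(h + 4)*(h - 4)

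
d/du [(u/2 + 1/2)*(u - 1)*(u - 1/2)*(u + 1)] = 2*u^3 + 3*u^2/4 - 3*u/2 - 1/4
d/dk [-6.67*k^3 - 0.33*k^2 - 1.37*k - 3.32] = -20.01*k^2 - 0.66*k - 1.37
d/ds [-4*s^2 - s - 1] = -8*s - 1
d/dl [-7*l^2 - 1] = -14*l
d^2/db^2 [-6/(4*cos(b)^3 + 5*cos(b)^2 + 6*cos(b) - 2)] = 12*(-4*(6*cos(b)^2 + 5*cos(b) + 3)^2*sin(b)^2 - 72*cos(b)^6 - 130*cos(b)^5 - 122*cos(b)^4 + 41*cos(b)^3 + 99*cos(b)^2 + 12*cos(b) - 10)/(4*cos(b)^3 + 5*cos(b)^2 + 6*cos(b) - 2)^3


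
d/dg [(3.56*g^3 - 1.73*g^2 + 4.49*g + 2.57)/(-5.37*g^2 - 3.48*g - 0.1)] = (-19.1172*g^4 - 24.7776*g^3 + 29.0637*g^2 + 27.9478*g + 8.4946)/(28.8369*g^4 + 37.3752*g^3 + 13.1844*g^2 + 0.696*g + 0.01)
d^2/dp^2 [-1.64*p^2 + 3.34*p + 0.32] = -3.28000000000000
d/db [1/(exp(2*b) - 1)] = -1/(2*sinh(b)^2)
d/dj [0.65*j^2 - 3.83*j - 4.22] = 1.3*j - 3.83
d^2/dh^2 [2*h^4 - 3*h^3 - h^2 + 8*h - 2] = 24*h^2 - 18*h - 2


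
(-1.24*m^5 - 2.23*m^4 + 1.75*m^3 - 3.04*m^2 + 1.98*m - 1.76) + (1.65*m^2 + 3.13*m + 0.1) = -1.24*m^5 - 2.23*m^4 + 1.75*m^3 - 1.39*m^2 + 5.11*m - 1.66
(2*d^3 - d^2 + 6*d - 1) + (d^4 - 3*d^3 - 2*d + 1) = d^4 - d^3 - d^2 + 4*d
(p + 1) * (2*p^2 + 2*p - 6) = 2*p^3 + 4*p^2 - 4*p - 6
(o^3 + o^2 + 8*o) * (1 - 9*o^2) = -9*o^5 - 9*o^4 - 71*o^3 + o^2 + 8*o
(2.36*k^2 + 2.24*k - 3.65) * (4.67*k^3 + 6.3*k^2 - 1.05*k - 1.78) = 11.0212*k^5 + 25.3288*k^4 - 5.4115*k^3 - 29.5478*k^2 - 0.154700000000001*k + 6.497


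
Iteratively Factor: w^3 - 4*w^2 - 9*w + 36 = (w - 3)*(w^2 - w - 12) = (w - 3)*(w + 3)*(w - 4)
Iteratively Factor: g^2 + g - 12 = (g + 4)*(g - 3)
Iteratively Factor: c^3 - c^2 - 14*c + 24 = (c - 3)*(c^2 + 2*c - 8) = (c - 3)*(c - 2)*(c + 4)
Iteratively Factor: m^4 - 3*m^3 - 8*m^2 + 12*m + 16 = (m + 1)*(m^3 - 4*m^2 - 4*m + 16) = (m - 4)*(m + 1)*(m^2 - 4) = (m - 4)*(m + 1)*(m + 2)*(m - 2)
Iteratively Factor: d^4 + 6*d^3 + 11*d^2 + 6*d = (d + 2)*(d^3 + 4*d^2 + 3*d) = d*(d + 2)*(d^2 + 4*d + 3) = d*(d + 1)*(d + 2)*(d + 3)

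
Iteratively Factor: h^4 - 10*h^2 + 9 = (h + 3)*(h^3 - 3*h^2 - h + 3) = (h - 1)*(h + 3)*(h^2 - 2*h - 3) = (h - 3)*(h - 1)*(h + 3)*(h + 1)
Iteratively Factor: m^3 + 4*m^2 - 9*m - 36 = (m + 3)*(m^2 + m - 12) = (m - 3)*(m + 3)*(m + 4)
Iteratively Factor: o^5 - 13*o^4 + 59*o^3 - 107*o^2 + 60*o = (o - 5)*(o^4 - 8*o^3 + 19*o^2 - 12*o) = o*(o - 5)*(o^3 - 8*o^2 + 19*o - 12) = o*(o - 5)*(o - 3)*(o^2 - 5*o + 4) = o*(o - 5)*(o - 4)*(o - 3)*(o - 1)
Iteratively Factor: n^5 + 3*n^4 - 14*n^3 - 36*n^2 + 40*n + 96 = (n + 2)*(n^4 + n^3 - 16*n^2 - 4*n + 48) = (n + 2)^2*(n^3 - n^2 - 14*n + 24) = (n - 3)*(n + 2)^2*(n^2 + 2*n - 8) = (n - 3)*(n + 2)^2*(n + 4)*(n - 2)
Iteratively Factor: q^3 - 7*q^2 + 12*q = (q)*(q^2 - 7*q + 12) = q*(q - 3)*(q - 4)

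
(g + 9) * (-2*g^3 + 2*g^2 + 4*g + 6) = -2*g^4 - 16*g^3 + 22*g^2 + 42*g + 54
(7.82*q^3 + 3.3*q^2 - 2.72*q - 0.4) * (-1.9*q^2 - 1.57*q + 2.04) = -14.858*q^5 - 18.5474*q^4 + 15.9398*q^3 + 11.7624*q^2 - 4.9208*q - 0.816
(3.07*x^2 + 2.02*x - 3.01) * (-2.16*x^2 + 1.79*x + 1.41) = -6.6312*x^4 + 1.1321*x^3 + 14.4461*x^2 - 2.5397*x - 4.2441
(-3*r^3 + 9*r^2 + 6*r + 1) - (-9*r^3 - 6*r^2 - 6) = 6*r^3 + 15*r^2 + 6*r + 7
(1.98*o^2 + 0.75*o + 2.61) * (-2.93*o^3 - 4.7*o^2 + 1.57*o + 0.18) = -5.8014*o^5 - 11.5035*o^4 - 8.0637*o^3 - 10.7331*o^2 + 4.2327*o + 0.4698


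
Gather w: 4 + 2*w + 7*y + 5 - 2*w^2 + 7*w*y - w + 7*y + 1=-2*w^2 + w*(7*y + 1) + 14*y + 10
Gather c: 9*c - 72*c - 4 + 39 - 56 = -63*c - 21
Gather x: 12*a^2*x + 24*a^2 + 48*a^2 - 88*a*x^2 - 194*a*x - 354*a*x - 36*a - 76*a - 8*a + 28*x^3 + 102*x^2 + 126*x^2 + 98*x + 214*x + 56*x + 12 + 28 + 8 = 72*a^2 - 120*a + 28*x^3 + x^2*(228 - 88*a) + x*(12*a^2 - 548*a + 368) + 48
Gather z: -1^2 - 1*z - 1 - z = -2*z - 2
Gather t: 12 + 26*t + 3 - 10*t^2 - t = -10*t^2 + 25*t + 15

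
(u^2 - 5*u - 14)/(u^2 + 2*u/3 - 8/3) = 3*(u - 7)/(3*u - 4)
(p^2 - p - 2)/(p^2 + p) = (p - 2)/p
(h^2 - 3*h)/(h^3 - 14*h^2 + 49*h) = (h - 3)/(h^2 - 14*h + 49)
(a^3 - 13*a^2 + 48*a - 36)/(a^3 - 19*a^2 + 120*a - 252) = (a - 1)/(a - 7)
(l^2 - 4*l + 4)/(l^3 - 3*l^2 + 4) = 1/(l + 1)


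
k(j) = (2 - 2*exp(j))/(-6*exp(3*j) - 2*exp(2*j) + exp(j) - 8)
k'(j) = (2 - 2*exp(j))*(18*exp(3*j) + 4*exp(2*j) - exp(j))/(-6*exp(3*j) - 2*exp(2*j) + exp(j) - 8)^2 - 2*exp(j)/(-6*exp(3*j) - 2*exp(2*j) + exp(j) - 8) = 2*((1 - exp(j))*(18*exp(2*j) + 4*exp(j) - 1) + 6*exp(3*j) + 2*exp(2*j) - exp(j) + 8)*exp(j)/(6*exp(3*j) + 2*exp(2*j) - exp(j) + 8)^2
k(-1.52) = -0.20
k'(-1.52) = 0.06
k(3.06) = 0.00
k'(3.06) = -0.00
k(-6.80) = -0.25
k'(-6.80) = 0.00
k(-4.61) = -0.25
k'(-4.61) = 0.00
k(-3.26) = -0.24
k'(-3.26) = 0.01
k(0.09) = 0.01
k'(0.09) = 0.11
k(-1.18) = -0.17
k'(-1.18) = 0.09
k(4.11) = 0.00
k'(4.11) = -0.00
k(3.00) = 0.00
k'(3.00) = 0.00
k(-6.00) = -0.25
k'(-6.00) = 0.00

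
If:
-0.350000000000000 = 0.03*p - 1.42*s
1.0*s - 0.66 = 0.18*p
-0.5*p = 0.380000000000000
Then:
No Solution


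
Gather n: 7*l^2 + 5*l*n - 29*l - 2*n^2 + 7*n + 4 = 7*l^2 - 29*l - 2*n^2 + n*(5*l + 7) + 4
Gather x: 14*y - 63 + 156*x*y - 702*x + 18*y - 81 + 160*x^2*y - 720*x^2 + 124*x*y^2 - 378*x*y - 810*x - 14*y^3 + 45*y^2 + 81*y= x^2*(160*y - 720) + x*(124*y^2 - 222*y - 1512) - 14*y^3 + 45*y^2 + 113*y - 144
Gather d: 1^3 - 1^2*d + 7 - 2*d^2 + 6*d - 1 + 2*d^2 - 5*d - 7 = 0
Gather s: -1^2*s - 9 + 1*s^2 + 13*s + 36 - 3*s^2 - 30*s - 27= -2*s^2 - 18*s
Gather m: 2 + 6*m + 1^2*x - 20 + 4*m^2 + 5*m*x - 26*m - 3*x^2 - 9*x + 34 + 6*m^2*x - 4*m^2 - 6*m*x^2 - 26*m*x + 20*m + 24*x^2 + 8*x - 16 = 6*m^2*x + m*(-6*x^2 - 21*x) + 21*x^2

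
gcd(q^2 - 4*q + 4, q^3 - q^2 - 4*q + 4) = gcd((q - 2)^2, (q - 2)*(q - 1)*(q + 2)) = q - 2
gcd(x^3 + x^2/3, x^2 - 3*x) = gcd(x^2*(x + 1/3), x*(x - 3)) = x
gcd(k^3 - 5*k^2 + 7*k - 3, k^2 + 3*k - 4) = k - 1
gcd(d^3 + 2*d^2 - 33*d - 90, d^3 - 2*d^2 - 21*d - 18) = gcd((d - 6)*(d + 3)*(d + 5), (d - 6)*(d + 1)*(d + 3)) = d^2 - 3*d - 18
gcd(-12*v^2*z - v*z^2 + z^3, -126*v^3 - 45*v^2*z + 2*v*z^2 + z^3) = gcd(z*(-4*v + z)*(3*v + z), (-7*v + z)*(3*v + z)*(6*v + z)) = 3*v + z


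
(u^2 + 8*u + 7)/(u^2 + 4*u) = (u^2 + 8*u + 7)/(u*(u + 4))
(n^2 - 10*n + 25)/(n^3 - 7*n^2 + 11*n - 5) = (n - 5)/(n^2 - 2*n + 1)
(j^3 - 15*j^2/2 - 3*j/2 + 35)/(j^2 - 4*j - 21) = (j^2 - j/2 - 5)/(j + 3)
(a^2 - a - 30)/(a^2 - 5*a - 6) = (a + 5)/(a + 1)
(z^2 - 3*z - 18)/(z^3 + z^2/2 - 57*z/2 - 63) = 2/(2*z + 7)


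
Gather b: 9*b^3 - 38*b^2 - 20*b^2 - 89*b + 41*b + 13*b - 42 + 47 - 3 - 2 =9*b^3 - 58*b^2 - 35*b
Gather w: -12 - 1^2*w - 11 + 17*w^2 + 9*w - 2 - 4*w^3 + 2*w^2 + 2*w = -4*w^3 + 19*w^2 + 10*w - 25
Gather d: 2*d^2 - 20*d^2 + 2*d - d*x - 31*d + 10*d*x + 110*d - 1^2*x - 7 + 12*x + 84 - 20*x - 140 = -18*d^2 + d*(9*x + 81) - 9*x - 63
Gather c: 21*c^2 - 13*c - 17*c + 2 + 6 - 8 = 21*c^2 - 30*c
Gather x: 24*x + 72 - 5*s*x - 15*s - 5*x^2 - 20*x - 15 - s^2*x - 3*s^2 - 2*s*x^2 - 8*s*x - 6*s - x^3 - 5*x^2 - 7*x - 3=-3*s^2 - 21*s - x^3 + x^2*(-2*s - 10) + x*(-s^2 - 13*s - 3) + 54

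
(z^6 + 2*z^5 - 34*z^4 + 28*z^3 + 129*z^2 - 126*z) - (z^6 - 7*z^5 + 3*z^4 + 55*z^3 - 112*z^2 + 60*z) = 9*z^5 - 37*z^4 - 27*z^3 + 241*z^2 - 186*z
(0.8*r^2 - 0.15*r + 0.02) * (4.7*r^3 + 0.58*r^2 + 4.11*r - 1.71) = 3.76*r^5 - 0.241*r^4 + 3.295*r^3 - 1.9729*r^2 + 0.3387*r - 0.0342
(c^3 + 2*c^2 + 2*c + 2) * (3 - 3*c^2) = -3*c^5 - 6*c^4 - 3*c^3 + 6*c + 6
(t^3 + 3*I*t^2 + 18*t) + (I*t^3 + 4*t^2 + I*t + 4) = t^3 + I*t^3 + 4*t^2 + 3*I*t^2 + 18*t + I*t + 4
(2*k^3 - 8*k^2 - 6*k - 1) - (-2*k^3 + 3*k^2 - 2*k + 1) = 4*k^3 - 11*k^2 - 4*k - 2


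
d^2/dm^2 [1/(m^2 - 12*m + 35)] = 2*(-m^2 + 12*m + 4*(m - 6)^2 - 35)/(m^2 - 12*m + 35)^3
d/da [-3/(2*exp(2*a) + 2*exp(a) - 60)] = (3*exp(a) + 3/2)*exp(a)/(exp(2*a) + exp(a) - 30)^2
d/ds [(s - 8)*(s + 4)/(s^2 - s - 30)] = (3*s^2 + 4*s + 88)/(s^4 - 2*s^3 - 59*s^2 + 60*s + 900)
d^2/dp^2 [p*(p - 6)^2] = 6*p - 24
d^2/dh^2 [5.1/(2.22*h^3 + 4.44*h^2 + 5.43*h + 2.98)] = (-(67.932*h + 45.288)*(2.22*h^3 + 4.44*h^2 + 5.43*h + 2.98) + 5.1*(6.66*h^2 + 8.88*h + 5.43)*(13.32*h^2 + 17.76*h + 10.86))/(2.22*h^3 + 4.44*h^2 + 5.43*h + 2.98)^3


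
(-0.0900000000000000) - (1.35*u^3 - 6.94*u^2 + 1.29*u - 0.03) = -1.35*u^3 + 6.94*u^2 - 1.29*u - 0.06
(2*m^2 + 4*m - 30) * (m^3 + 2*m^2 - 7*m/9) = 2*m^5 + 8*m^4 - 212*m^3/9 - 568*m^2/9 + 70*m/3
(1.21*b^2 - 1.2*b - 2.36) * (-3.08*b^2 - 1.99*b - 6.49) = -3.7268*b^4 + 1.2881*b^3 + 1.8039*b^2 + 12.4844*b + 15.3164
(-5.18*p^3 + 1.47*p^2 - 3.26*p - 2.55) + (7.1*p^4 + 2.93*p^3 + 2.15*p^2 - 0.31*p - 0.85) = 7.1*p^4 - 2.25*p^3 + 3.62*p^2 - 3.57*p - 3.4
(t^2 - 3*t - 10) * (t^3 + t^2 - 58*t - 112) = t^5 - 2*t^4 - 71*t^3 + 52*t^2 + 916*t + 1120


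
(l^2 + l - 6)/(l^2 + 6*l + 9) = (l - 2)/(l + 3)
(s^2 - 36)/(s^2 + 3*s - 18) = (s - 6)/(s - 3)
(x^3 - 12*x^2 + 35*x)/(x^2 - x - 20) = x*(x - 7)/(x + 4)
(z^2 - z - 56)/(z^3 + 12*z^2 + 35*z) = (z - 8)/(z*(z + 5))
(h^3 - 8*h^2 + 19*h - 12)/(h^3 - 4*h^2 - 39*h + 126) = (h^2 - 5*h + 4)/(h^2 - h - 42)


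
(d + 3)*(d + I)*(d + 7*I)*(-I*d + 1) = -I*d^4 + 9*d^3 - 3*I*d^3 + 27*d^2 + 15*I*d^2 - 7*d + 45*I*d - 21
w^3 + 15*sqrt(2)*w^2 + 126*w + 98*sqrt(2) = (w + sqrt(2))*(w + 7*sqrt(2))^2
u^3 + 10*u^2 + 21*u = u*(u + 3)*(u + 7)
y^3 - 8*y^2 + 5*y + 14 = (y - 7)*(y - 2)*(y + 1)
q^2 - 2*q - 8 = (q - 4)*(q + 2)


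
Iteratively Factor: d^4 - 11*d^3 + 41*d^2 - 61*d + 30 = (d - 2)*(d^3 - 9*d^2 + 23*d - 15) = (d - 3)*(d - 2)*(d^2 - 6*d + 5) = (d - 3)*(d - 2)*(d - 1)*(d - 5)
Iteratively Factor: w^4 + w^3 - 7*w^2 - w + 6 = (w + 1)*(w^3 - 7*w + 6) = (w - 1)*(w + 1)*(w^2 + w - 6) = (w - 2)*(w - 1)*(w + 1)*(w + 3)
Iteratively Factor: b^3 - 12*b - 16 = (b - 4)*(b^2 + 4*b + 4) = (b - 4)*(b + 2)*(b + 2)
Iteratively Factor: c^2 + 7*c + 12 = (c + 4)*(c + 3)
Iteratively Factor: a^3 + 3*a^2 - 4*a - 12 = (a - 2)*(a^2 + 5*a + 6) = (a - 2)*(a + 3)*(a + 2)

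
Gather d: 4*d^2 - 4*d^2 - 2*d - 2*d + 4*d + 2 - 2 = 0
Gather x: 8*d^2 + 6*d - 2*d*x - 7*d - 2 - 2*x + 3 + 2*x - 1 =8*d^2 - 2*d*x - d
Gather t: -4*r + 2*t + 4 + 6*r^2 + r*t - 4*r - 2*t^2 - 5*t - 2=6*r^2 - 8*r - 2*t^2 + t*(r - 3) + 2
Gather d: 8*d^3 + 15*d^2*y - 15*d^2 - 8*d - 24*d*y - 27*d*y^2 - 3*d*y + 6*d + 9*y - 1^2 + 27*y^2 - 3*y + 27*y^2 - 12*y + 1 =8*d^3 + d^2*(15*y - 15) + d*(-27*y^2 - 27*y - 2) + 54*y^2 - 6*y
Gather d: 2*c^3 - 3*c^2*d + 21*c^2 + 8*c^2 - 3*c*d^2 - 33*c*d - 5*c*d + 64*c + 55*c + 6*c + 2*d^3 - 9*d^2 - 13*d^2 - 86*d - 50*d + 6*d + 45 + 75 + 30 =2*c^3 + 29*c^2 + 125*c + 2*d^3 + d^2*(-3*c - 22) + d*(-3*c^2 - 38*c - 130) + 150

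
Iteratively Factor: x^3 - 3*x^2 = (x)*(x^2 - 3*x) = x^2*(x - 3)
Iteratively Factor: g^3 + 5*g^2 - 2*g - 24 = (g + 3)*(g^2 + 2*g - 8) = (g + 3)*(g + 4)*(g - 2)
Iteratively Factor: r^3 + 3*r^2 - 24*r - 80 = (r - 5)*(r^2 + 8*r + 16) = (r - 5)*(r + 4)*(r + 4)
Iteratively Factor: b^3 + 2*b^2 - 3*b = (b + 3)*(b^2 - b) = (b - 1)*(b + 3)*(b)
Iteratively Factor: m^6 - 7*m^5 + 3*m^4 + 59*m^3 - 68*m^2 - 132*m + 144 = (m + 2)*(m^5 - 9*m^4 + 21*m^3 + 17*m^2 - 102*m + 72) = (m + 2)^2*(m^4 - 11*m^3 + 43*m^2 - 69*m + 36) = (m - 4)*(m + 2)^2*(m^3 - 7*m^2 + 15*m - 9) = (m - 4)*(m - 3)*(m + 2)^2*(m^2 - 4*m + 3) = (m - 4)*(m - 3)*(m - 1)*(m + 2)^2*(m - 3)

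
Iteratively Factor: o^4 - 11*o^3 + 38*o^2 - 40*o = (o - 5)*(o^3 - 6*o^2 + 8*o) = (o - 5)*(o - 2)*(o^2 - 4*o) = (o - 5)*(o - 4)*(o - 2)*(o)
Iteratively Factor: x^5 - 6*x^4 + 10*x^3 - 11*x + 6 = (x - 3)*(x^4 - 3*x^3 + x^2 + 3*x - 2) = (x - 3)*(x - 2)*(x^3 - x^2 - x + 1) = (x - 3)*(x - 2)*(x + 1)*(x^2 - 2*x + 1) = (x - 3)*(x - 2)*(x - 1)*(x + 1)*(x - 1)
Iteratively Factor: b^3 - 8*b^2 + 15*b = (b - 3)*(b^2 - 5*b) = (b - 5)*(b - 3)*(b)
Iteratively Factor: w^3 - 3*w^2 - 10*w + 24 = (w + 3)*(w^2 - 6*w + 8) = (w - 4)*(w + 3)*(w - 2)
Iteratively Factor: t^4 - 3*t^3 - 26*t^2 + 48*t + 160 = (t - 4)*(t^3 + t^2 - 22*t - 40) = (t - 4)*(t + 2)*(t^2 - t - 20) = (t - 4)*(t + 2)*(t + 4)*(t - 5)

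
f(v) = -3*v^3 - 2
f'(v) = -9*v^2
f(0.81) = -3.59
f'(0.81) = -5.90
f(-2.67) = 55.10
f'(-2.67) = -64.16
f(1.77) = -18.64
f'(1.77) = -28.20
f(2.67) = -59.10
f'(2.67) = -64.16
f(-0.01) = -2.00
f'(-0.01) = -0.00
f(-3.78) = 160.03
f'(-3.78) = -128.60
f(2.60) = -54.73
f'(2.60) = -60.84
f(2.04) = -27.47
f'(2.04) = -37.45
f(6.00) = -650.00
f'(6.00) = -324.00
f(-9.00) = 2185.00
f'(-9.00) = -729.00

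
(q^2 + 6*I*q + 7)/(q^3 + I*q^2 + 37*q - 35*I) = 1/(q - 5*I)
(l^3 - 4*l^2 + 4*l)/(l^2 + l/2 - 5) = 2*l*(l - 2)/(2*l + 5)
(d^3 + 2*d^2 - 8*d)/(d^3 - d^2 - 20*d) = (d - 2)/(d - 5)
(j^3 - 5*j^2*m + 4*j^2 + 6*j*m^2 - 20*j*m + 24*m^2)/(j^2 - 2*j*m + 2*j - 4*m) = (j^2 - 3*j*m + 4*j - 12*m)/(j + 2)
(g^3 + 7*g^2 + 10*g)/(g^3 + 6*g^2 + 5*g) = (g + 2)/(g + 1)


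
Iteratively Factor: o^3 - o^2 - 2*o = (o + 1)*(o^2 - 2*o) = o*(o + 1)*(o - 2)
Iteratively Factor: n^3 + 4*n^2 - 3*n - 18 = (n + 3)*(n^2 + n - 6) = (n - 2)*(n + 3)*(n + 3)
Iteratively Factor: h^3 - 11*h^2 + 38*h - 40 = (h - 5)*(h^2 - 6*h + 8) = (h - 5)*(h - 2)*(h - 4)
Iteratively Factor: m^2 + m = (m)*(m + 1)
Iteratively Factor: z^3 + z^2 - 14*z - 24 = (z - 4)*(z^2 + 5*z + 6) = (z - 4)*(z + 2)*(z + 3)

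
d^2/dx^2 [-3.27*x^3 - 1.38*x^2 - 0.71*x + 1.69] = -19.62*x - 2.76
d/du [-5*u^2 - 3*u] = -10*u - 3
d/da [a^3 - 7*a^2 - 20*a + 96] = 3*a^2 - 14*a - 20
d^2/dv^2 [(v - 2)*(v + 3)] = 2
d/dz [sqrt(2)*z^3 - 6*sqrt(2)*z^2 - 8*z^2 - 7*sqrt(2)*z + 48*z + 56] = 3*sqrt(2)*z^2 - 12*sqrt(2)*z - 16*z - 7*sqrt(2) + 48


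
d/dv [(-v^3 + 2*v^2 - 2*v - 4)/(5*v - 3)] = (-10*v^3 + 19*v^2 - 12*v + 26)/(25*v^2 - 30*v + 9)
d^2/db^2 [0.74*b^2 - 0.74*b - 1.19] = 1.48000000000000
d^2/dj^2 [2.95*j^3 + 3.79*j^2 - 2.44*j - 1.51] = 17.7*j + 7.58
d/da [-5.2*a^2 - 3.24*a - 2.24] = -10.4*a - 3.24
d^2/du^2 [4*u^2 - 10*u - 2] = 8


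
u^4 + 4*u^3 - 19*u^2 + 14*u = u*(u - 2)*(u - 1)*(u + 7)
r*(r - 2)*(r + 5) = r^3 + 3*r^2 - 10*r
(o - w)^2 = o^2 - 2*o*w + w^2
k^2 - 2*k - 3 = (k - 3)*(k + 1)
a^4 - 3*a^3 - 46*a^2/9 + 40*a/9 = a*(a - 4)*(a - 2/3)*(a + 5/3)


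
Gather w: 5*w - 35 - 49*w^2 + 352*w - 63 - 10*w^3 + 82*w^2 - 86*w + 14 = -10*w^3 + 33*w^2 + 271*w - 84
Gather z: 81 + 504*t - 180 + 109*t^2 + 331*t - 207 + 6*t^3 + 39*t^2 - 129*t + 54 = 6*t^3 + 148*t^2 + 706*t - 252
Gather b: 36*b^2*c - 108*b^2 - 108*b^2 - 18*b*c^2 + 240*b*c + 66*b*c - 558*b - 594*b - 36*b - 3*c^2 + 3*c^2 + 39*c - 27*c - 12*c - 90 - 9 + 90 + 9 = b^2*(36*c - 216) + b*(-18*c^2 + 306*c - 1188)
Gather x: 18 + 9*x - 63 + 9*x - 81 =18*x - 126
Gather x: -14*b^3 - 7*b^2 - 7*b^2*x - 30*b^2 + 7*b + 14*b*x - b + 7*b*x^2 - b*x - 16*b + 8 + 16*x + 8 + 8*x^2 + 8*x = -14*b^3 - 37*b^2 - 10*b + x^2*(7*b + 8) + x*(-7*b^2 + 13*b + 24) + 16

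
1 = 1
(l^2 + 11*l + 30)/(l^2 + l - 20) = (l + 6)/(l - 4)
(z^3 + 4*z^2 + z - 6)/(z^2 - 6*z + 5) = (z^2 + 5*z + 6)/(z - 5)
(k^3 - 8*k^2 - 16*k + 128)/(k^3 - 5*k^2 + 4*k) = (k^2 - 4*k - 32)/(k*(k - 1))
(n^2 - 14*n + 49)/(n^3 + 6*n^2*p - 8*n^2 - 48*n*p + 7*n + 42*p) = (n - 7)/(n^2 + 6*n*p - n - 6*p)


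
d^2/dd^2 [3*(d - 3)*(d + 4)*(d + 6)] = 18*d + 42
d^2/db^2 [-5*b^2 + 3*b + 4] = -10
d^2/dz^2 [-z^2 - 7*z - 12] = -2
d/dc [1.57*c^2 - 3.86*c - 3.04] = 3.14*c - 3.86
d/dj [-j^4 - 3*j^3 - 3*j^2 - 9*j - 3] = -4*j^3 - 9*j^2 - 6*j - 9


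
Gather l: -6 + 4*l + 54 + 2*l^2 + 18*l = 2*l^2 + 22*l + 48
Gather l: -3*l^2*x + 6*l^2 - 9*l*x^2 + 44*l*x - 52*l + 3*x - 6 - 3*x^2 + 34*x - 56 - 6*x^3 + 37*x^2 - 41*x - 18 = l^2*(6 - 3*x) + l*(-9*x^2 + 44*x - 52) - 6*x^3 + 34*x^2 - 4*x - 80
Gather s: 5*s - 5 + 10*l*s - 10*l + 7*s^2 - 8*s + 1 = -10*l + 7*s^2 + s*(10*l - 3) - 4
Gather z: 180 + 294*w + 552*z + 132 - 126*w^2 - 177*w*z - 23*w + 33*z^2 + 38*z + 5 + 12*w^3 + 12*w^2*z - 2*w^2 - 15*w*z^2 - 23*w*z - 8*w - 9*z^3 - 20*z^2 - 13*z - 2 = 12*w^3 - 128*w^2 + 263*w - 9*z^3 + z^2*(13 - 15*w) + z*(12*w^2 - 200*w + 577) + 315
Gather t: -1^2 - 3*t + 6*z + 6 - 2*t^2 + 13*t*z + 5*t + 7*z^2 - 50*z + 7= -2*t^2 + t*(13*z + 2) + 7*z^2 - 44*z + 12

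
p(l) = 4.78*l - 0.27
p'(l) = 4.78000000000000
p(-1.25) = -6.24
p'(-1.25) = 4.78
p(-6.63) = -31.96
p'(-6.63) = 4.78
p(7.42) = 35.20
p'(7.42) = 4.78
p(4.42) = 20.86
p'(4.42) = 4.78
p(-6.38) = -30.77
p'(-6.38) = 4.78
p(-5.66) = -27.32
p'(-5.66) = 4.78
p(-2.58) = -12.60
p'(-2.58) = 4.78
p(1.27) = 5.80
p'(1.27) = 4.78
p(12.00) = 57.09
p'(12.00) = 4.78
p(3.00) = 14.07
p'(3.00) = 4.78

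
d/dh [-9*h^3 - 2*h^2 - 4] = h*(-27*h - 4)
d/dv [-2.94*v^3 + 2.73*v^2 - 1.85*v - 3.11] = -8.82*v^2 + 5.46*v - 1.85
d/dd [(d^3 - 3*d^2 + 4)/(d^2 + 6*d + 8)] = (d^4 + 12*d^3 + 6*d^2 - 56*d - 24)/(d^4 + 12*d^3 + 52*d^2 + 96*d + 64)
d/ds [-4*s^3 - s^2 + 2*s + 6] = -12*s^2 - 2*s + 2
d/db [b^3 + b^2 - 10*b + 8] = 3*b^2 + 2*b - 10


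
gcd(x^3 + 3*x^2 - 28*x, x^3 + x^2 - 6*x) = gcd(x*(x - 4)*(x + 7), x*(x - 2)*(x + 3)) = x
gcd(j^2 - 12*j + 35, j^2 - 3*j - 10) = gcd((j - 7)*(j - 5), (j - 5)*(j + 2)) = j - 5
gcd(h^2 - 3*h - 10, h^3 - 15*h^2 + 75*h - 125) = h - 5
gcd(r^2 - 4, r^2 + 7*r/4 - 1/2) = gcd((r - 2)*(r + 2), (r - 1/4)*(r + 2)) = r + 2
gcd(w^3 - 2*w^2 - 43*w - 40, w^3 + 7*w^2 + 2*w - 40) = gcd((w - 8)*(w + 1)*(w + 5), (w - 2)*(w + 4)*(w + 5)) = w + 5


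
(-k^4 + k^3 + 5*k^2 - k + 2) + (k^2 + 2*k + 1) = -k^4 + k^3 + 6*k^2 + k + 3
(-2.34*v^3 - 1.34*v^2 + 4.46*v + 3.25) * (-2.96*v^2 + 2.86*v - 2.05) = 6.9264*v^5 - 2.726*v^4 - 12.237*v^3 + 5.8826*v^2 + 0.152000000000001*v - 6.6625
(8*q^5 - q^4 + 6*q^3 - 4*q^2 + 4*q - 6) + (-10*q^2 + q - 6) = 8*q^5 - q^4 + 6*q^3 - 14*q^2 + 5*q - 12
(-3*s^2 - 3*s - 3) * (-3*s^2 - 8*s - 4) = 9*s^4 + 33*s^3 + 45*s^2 + 36*s + 12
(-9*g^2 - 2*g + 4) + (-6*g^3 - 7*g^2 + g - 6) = -6*g^3 - 16*g^2 - g - 2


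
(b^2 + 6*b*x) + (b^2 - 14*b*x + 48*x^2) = 2*b^2 - 8*b*x + 48*x^2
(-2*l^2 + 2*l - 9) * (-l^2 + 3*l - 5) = 2*l^4 - 8*l^3 + 25*l^2 - 37*l + 45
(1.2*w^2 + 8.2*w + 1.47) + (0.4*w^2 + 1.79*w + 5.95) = 1.6*w^2 + 9.99*w + 7.42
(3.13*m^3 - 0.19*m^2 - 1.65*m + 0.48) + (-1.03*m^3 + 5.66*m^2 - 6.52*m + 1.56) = 2.1*m^3 + 5.47*m^2 - 8.17*m + 2.04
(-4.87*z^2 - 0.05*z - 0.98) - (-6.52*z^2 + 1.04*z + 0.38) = 1.65*z^2 - 1.09*z - 1.36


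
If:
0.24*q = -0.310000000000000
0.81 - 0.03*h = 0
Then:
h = 27.00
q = -1.29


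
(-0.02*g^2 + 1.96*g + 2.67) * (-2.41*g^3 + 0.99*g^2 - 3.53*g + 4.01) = 0.0482*g^5 - 4.7434*g^4 - 4.4237*g^3 - 4.3557*g^2 - 1.5655*g + 10.7067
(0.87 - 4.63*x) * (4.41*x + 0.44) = -20.4183*x^2 + 1.7995*x + 0.3828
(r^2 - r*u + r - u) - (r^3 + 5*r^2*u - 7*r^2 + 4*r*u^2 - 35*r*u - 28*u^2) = -r^3 - 5*r^2*u + 8*r^2 - 4*r*u^2 + 34*r*u + r + 28*u^2 - u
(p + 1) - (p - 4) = 5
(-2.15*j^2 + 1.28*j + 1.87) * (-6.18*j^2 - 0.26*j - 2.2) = 13.287*j^4 - 7.3514*j^3 - 7.1594*j^2 - 3.3022*j - 4.114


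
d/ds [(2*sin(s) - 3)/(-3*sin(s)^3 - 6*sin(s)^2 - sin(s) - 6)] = (12*sin(s)^3 - 15*sin(s)^2 - 36*sin(s) - 15)*cos(s)/(3*sin(s)^3 + 6*sin(s)^2 + sin(s) + 6)^2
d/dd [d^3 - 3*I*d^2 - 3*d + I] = 3*d^2 - 6*I*d - 3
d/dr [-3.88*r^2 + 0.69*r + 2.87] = 0.69 - 7.76*r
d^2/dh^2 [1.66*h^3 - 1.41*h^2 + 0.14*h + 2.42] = 9.96*h - 2.82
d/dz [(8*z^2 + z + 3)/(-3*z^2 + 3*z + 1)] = (27*z^2 + 34*z - 8)/(9*z^4 - 18*z^3 + 3*z^2 + 6*z + 1)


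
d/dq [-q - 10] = -1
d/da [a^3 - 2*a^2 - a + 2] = 3*a^2 - 4*a - 1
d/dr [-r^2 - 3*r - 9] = -2*r - 3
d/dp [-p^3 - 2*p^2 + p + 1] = -3*p^2 - 4*p + 1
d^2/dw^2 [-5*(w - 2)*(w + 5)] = -10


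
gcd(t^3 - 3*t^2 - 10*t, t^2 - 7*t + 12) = 1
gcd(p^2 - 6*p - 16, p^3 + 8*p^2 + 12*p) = p + 2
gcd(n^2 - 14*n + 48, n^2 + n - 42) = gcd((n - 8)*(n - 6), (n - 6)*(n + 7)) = n - 6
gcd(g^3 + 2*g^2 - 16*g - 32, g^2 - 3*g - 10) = g + 2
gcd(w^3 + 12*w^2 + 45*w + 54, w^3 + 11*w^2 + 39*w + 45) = w^2 + 6*w + 9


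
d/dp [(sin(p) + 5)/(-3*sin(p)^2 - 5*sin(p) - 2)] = (3*sin(p)^2 + 30*sin(p) + 23)*cos(p)/(3*sin(p)^2 + 5*sin(p) + 2)^2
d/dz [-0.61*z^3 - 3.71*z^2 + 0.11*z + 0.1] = -1.83*z^2 - 7.42*z + 0.11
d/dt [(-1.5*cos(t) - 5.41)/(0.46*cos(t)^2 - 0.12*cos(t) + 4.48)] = (-0.69*cos(t)^2 - 4.9772*cos(t) + 7.3692)*sin(t)/(0.2116*cos(t)^4 - 0.1104*cos(t)^3 + 4.136*cos(t)^2 - 1.0752*cos(t) + 20.0704)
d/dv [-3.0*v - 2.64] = -3.00000000000000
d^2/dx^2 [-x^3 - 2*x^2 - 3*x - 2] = -6*x - 4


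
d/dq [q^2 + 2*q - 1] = 2*q + 2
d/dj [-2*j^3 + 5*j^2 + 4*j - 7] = -6*j^2 + 10*j + 4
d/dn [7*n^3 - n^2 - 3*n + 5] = 21*n^2 - 2*n - 3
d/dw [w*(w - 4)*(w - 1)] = 3*w^2 - 10*w + 4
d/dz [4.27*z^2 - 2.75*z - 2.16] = 8.54*z - 2.75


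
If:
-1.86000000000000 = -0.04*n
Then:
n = 46.50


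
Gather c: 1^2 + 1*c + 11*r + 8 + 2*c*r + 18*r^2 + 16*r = c*(2*r + 1) + 18*r^2 + 27*r + 9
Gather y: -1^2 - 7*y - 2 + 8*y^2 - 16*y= 8*y^2 - 23*y - 3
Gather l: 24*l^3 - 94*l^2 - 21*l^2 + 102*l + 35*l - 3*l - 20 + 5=24*l^3 - 115*l^2 + 134*l - 15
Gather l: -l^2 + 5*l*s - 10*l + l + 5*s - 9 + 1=-l^2 + l*(5*s - 9) + 5*s - 8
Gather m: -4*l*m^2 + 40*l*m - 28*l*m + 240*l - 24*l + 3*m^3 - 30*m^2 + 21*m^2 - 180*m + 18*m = 216*l + 3*m^3 + m^2*(-4*l - 9) + m*(12*l - 162)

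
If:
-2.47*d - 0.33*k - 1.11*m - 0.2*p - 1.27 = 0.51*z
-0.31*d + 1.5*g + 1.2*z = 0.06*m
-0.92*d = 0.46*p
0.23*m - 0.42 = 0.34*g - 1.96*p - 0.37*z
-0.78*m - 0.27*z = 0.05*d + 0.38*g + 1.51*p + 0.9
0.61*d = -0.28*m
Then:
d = 0.18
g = -1.51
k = -6.61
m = -0.39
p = -0.36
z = 1.91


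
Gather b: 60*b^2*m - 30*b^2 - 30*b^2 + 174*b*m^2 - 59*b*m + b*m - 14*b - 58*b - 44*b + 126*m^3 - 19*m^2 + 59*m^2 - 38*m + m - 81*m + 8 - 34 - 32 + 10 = b^2*(60*m - 60) + b*(174*m^2 - 58*m - 116) + 126*m^3 + 40*m^2 - 118*m - 48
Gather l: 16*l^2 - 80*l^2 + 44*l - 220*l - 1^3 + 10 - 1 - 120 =-64*l^2 - 176*l - 112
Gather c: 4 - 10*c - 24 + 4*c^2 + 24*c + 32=4*c^2 + 14*c + 12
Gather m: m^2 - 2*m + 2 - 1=m^2 - 2*m + 1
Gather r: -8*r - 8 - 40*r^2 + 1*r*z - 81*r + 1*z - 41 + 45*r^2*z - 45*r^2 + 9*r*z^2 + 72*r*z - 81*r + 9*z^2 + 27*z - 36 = r^2*(45*z - 85) + r*(9*z^2 + 73*z - 170) + 9*z^2 + 28*z - 85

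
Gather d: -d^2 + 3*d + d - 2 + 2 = -d^2 + 4*d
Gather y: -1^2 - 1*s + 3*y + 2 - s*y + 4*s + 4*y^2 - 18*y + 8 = 3*s + 4*y^2 + y*(-s - 15) + 9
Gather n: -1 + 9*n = 9*n - 1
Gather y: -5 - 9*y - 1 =-9*y - 6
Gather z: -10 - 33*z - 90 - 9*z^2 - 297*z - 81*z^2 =-90*z^2 - 330*z - 100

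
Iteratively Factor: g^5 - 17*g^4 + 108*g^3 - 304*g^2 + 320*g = (g - 5)*(g^4 - 12*g^3 + 48*g^2 - 64*g) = (g - 5)*(g - 4)*(g^3 - 8*g^2 + 16*g) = g*(g - 5)*(g - 4)*(g^2 - 8*g + 16) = g*(g - 5)*(g - 4)^2*(g - 4)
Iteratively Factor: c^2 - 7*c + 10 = (c - 5)*(c - 2)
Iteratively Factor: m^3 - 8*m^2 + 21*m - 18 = (m - 2)*(m^2 - 6*m + 9) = (m - 3)*(m - 2)*(m - 3)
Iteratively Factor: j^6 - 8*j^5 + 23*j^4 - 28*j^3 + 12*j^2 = (j - 2)*(j^5 - 6*j^4 + 11*j^3 - 6*j^2) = j*(j - 2)*(j^4 - 6*j^3 + 11*j^2 - 6*j) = j*(j - 2)^2*(j^3 - 4*j^2 + 3*j) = j^2*(j - 2)^2*(j^2 - 4*j + 3) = j^2*(j - 2)^2*(j - 1)*(j - 3)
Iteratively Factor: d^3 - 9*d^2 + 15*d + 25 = (d - 5)*(d^2 - 4*d - 5) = (d - 5)*(d + 1)*(d - 5)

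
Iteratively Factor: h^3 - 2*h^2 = (h)*(h^2 - 2*h) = h*(h - 2)*(h)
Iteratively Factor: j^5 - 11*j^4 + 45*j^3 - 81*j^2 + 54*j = (j - 2)*(j^4 - 9*j^3 + 27*j^2 - 27*j) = j*(j - 2)*(j^3 - 9*j^2 + 27*j - 27) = j*(j - 3)*(j - 2)*(j^2 - 6*j + 9) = j*(j - 3)^2*(j - 2)*(j - 3)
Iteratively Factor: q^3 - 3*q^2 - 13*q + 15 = (q - 5)*(q^2 + 2*q - 3) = (q - 5)*(q - 1)*(q + 3)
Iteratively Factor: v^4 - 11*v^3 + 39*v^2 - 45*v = (v - 5)*(v^3 - 6*v^2 + 9*v) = v*(v - 5)*(v^2 - 6*v + 9) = v*(v - 5)*(v - 3)*(v - 3)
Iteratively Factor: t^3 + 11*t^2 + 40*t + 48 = (t + 4)*(t^2 + 7*t + 12) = (t + 4)^2*(t + 3)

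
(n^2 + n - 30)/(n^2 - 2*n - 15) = (n + 6)/(n + 3)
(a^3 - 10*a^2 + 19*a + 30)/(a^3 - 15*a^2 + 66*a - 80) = (a^2 - 5*a - 6)/(a^2 - 10*a + 16)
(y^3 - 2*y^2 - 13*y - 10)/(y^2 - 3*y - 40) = (-y^3 + 2*y^2 + 13*y + 10)/(-y^2 + 3*y + 40)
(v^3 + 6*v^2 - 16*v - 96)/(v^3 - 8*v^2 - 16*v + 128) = (v + 6)/(v - 8)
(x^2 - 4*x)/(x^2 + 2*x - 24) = x/(x + 6)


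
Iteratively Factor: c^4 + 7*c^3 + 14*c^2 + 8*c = (c)*(c^3 + 7*c^2 + 14*c + 8) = c*(c + 4)*(c^2 + 3*c + 2) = c*(c + 2)*(c + 4)*(c + 1)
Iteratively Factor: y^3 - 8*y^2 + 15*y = (y - 5)*(y^2 - 3*y) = (y - 5)*(y - 3)*(y)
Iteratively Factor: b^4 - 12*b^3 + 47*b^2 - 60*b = (b - 3)*(b^3 - 9*b^2 + 20*b) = (b - 5)*(b - 3)*(b^2 - 4*b) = b*(b - 5)*(b - 3)*(b - 4)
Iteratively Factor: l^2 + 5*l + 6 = (l + 2)*(l + 3)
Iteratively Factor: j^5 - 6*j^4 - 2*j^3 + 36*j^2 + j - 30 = (j - 5)*(j^4 - j^3 - 7*j^2 + j + 6) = (j - 5)*(j - 1)*(j^3 - 7*j - 6) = (j - 5)*(j - 1)*(j + 1)*(j^2 - j - 6) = (j - 5)*(j - 3)*(j - 1)*(j + 1)*(j + 2)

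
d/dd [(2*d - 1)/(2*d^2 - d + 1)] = (4*d^2 - 2*d - (2*d - 1)*(4*d - 1) + 2)/(2*d^2 - d + 1)^2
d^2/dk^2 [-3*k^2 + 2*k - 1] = -6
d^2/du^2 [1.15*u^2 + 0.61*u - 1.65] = 2.30000000000000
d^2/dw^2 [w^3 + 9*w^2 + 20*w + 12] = 6*w + 18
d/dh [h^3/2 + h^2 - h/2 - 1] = 3*h^2/2 + 2*h - 1/2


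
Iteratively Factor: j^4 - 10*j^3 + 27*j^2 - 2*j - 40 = (j - 2)*(j^3 - 8*j^2 + 11*j + 20) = (j - 4)*(j - 2)*(j^2 - 4*j - 5) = (j - 4)*(j - 2)*(j + 1)*(j - 5)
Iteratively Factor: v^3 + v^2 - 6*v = (v - 2)*(v^2 + 3*v) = (v - 2)*(v + 3)*(v)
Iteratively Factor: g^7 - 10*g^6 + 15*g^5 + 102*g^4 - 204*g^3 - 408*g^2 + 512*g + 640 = (g + 2)*(g^6 - 12*g^5 + 39*g^4 + 24*g^3 - 252*g^2 + 96*g + 320) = (g + 1)*(g + 2)*(g^5 - 13*g^4 + 52*g^3 - 28*g^2 - 224*g + 320) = (g - 4)*(g + 1)*(g + 2)*(g^4 - 9*g^3 + 16*g^2 + 36*g - 80) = (g - 4)*(g + 1)*(g + 2)^2*(g^3 - 11*g^2 + 38*g - 40) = (g - 4)^2*(g + 1)*(g + 2)^2*(g^2 - 7*g + 10) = (g - 4)^2*(g - 2)*(g + 1)*(g + 2)^2*(g - 5)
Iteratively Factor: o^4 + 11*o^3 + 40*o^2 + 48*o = (o + 3)*(o^3 + 8*o^2 + 16*o) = o*(o + 3)*(o^2 + 8*o + 16) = o*(o + 3)*(o + 4)*(o + 4)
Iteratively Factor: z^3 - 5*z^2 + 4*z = (z - 1)*(z^2 - 4*z) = z*(z - 1)*(z - 4)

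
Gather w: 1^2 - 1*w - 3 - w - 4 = -2*w - 6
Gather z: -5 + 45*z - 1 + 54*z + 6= 99*z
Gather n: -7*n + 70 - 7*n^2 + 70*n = -7*n^2 + 63*n + 70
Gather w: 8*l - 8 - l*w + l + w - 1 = 9*l + w*(1 - l) - 9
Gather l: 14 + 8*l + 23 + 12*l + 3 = 20*l + 40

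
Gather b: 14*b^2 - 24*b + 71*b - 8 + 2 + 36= 14*b^2 + 47*b + 30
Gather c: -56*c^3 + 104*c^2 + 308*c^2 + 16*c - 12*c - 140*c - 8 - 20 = -56*c^3 + 412*c^2 - 136*c - 28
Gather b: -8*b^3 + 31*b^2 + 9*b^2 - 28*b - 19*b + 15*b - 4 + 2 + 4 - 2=-8*b^3 + 40*b^2 - 32*b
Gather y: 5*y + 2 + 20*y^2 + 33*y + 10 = 20*y^2 + 38*y + 12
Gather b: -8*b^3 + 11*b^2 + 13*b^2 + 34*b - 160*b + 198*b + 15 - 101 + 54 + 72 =-8*b^3 + 24*b^2 + 72*b + 40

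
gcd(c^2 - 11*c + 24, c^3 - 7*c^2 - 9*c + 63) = c - 3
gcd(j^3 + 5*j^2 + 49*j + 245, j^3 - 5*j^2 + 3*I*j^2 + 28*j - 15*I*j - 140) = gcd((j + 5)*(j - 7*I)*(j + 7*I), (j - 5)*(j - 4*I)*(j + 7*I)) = j + 7*I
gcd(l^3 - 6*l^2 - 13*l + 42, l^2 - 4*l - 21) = l^2 - 4*l - 21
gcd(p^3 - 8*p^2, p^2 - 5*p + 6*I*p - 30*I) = 1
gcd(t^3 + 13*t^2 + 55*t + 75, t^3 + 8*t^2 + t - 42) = t + 3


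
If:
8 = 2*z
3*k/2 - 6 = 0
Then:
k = 4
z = 4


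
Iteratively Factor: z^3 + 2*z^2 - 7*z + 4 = (z + 4)*(z^2 - 2*z + 1) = (z - 1)*(z + 4)*(z - 1)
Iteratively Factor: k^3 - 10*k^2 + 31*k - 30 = (k - 3)*(k^2 - 7*k + 10) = (k - 5)*(k - 3)*(k - 2)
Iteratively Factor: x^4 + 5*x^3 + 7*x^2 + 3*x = (x + 1)*(x^3 + 4*x^2 + 3*x) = (x + 1)*(x + 3)*(x^2 + x) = x*(x + 1)*(x + 3)*(x + 1)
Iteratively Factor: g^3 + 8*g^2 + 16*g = (g + 4)*(g^2 + 4*g) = (g + 4)^2*(g)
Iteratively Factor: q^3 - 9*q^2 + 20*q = (q - 5)*(q^2 - 4*q) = q*(q - 5)*(q - 4)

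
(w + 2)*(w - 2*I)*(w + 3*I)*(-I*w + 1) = -I*w^4 + 2*w^3 - 2*I*w^3 + 4*w^2 - 5*I*w^2 + 6*w - 10*I*w + 12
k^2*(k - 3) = k^3 - 3*k^2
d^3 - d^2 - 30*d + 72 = (d - 4)*(d - 3)*(d + 6)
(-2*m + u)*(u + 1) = -2*m*u - 2*m + u^2 + u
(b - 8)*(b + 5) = b^2 - 3*b - 40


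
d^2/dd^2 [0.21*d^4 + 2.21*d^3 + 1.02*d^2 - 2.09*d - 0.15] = 2.52*d^2 + 13.26*d + 2.04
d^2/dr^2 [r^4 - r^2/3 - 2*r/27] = 12*r^2 - 2/3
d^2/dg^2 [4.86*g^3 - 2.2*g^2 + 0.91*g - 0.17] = 29.16*g - 4.4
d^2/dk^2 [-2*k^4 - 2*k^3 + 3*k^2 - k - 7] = -24*k^2 - 12*k + 6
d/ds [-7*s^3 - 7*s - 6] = -21*s^2 - 7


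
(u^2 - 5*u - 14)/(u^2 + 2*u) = (u - 7)/u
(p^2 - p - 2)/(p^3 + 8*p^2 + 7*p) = (p - 2)/(p*(p + 7))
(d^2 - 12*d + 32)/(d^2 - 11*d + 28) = (d - 8)/(d - 7)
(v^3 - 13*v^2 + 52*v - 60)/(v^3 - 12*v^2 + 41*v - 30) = (v - 2)/(v - 1)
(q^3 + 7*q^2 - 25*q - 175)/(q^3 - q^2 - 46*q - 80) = (q^2 + 2*q - 35)/(q^2 - 6*q - 16)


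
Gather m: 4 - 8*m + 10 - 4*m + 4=18 - 12*m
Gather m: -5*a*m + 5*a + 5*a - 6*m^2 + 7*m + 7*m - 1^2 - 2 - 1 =10*a - 6*m^2 + m*(14 - 5*a) - 4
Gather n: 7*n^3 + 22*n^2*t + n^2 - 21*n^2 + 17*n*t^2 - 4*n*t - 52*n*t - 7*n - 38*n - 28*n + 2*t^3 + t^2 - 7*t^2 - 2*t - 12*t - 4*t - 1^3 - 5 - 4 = 7*n^3 + n^2*(22*t - 20) + n*(17*t^2 - 56*t - 73) + 2*t^3 - 6*t^2 - 18*t - 10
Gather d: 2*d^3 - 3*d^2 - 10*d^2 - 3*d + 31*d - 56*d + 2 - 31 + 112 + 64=2*d^3 - 13*d^2 - 28*d + 147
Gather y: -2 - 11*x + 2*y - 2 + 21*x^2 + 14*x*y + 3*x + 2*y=21*x^2 - 8*x + y*(14*x + 4) - 4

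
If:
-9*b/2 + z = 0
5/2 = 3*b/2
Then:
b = 5/3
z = 15/2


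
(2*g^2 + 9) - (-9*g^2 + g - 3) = 11*g^2 - g + 12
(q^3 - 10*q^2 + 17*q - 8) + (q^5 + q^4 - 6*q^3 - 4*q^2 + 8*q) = q^5 + q^4 - 5*q^3 - 14*q^2 + 25*q - 8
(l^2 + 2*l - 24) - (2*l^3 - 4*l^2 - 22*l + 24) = -2*l^3 + 5*l^2 + 24*l - 48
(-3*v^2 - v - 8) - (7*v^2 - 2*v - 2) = -10*v^2 + v - 6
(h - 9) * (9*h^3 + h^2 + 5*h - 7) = 9*h^4 - 80*h^3 - 4*h^2 - 52*h + 63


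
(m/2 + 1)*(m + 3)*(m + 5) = m^3/2 + 5*m^2 + 31*m/2 + 15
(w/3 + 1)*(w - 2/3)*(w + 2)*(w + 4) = w^4/3 + 25*w^3/9 + 20*w^2/3 + 20*w/9 - 16/3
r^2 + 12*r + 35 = (r + 5)*(r + 7)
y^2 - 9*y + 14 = (y - 7)*(y - 2)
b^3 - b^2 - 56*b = b*(b - 8)*(b + 7)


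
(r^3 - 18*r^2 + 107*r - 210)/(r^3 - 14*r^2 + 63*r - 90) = (r - 7)/(r - 3)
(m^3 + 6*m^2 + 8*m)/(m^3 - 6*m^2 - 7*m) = (m^2 + 6*m + 8)/(m^2 - 6*m - 7)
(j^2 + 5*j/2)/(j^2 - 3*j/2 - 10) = j/(j - 4)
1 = 1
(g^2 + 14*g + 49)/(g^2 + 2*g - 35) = (g + 7)/(g - 5)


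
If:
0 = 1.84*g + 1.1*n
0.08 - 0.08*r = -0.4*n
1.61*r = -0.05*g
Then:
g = 0.12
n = -0.20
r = -0.00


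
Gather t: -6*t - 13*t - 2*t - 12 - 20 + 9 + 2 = -21*t - 21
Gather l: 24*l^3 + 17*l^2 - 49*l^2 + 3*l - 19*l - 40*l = 24*l^3 - 32*l^2 - 56*l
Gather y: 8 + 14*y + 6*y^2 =6*y^2 + 14*y + 8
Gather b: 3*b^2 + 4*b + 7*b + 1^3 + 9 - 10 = 3*b^2 + 11*b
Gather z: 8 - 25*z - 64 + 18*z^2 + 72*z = 18*z^2 + 47*z - 56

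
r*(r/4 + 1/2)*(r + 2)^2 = r^4/4 + 3*r^3/2 + 3*r^2 + 2*r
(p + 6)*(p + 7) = p^2 + 13*p + 42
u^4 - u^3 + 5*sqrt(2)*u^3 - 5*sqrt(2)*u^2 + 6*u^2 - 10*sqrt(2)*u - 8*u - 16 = (u - 2)*(u + 1)*(u + sqrt(2))*(u + 4*sqrt(2))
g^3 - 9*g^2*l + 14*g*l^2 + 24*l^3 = (g - 6*l)*(g - 4*l)*(g + l)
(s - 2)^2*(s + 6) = s^3 + 2*s^2 - 20*s + 24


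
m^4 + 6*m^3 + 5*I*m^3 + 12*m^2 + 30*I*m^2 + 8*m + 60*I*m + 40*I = (m + 2)^3*(m + 5*I)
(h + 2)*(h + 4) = h^2 + 6*h + 8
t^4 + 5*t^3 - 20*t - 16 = (t - 2)*(t + 1)*(t + 2)*(t + 4)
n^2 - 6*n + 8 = (n - 4)*(n - 2)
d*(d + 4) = d^2 + 4*d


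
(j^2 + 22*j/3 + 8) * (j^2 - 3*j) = j^4 + 13*j^3/3 - 14*j^2 - 24*j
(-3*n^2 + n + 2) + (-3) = -3*n^2 + n - 1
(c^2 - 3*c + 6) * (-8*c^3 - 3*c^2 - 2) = -8*c^5 + 21*c^4 - 39*c^3 - 20*c^2 + 6*c - 12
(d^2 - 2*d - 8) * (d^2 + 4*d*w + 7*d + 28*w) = d^4 + 4*d^3*w + 5*d^3 + 20*d^2*w - 22*d^2 - 88*d*w - 56*d - 224*w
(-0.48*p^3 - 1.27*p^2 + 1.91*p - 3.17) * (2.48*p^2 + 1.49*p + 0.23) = -1.1904*p^5 - 3.8648*p^4 + 2.7341*p^3 - 5.3078*p^2 - 4.284*p - 0.7291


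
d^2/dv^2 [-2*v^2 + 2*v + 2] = -4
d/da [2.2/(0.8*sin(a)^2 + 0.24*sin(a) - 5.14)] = -(3.52*sin(a) + 0.528)*cos(a)/(0.8*sin(a)^2 + 0.24*sin(a) - 5.14)^2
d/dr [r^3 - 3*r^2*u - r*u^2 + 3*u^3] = 3*r^2 - 6*r*u - u^2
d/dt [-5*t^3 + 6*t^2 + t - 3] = -15*t^2 + 12*t + 1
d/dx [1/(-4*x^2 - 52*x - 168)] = (2*x + 13)/(4*(x^2 + 13*x + 42)^2)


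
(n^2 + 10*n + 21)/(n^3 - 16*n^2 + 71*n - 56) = (n^2 + 10*n + 21)/(n^3 - 16*n^2 + 71*n - 56)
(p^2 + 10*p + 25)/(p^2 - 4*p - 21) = (p^2 + 10*p + 25)/(p^2 - 4*p - 21)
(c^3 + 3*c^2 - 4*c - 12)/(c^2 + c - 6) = c + 2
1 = 1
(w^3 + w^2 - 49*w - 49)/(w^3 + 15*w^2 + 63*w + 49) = (w - 7)/(w + 7)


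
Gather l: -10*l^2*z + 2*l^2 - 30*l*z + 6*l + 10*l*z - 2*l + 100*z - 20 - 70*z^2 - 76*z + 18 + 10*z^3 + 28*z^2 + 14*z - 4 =l^2*(2 - 10*z) + l*(4 - 20*z) + 10*z^3 - 42*z^2 + 38*z - 6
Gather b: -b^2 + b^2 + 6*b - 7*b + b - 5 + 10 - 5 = 0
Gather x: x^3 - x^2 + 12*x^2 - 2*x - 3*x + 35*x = x^3 + 11*x^2 + 30*x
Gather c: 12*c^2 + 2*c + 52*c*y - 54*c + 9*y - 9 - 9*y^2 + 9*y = 12*c^2 + c*(52*y - 52) - 9*y^2 + 18*y - 9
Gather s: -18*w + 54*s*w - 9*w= 54*s*w - 27*w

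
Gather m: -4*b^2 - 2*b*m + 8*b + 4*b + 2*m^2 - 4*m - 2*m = -4*b^2 + 12*b + 2*m^2 + m*(-2*b - 6)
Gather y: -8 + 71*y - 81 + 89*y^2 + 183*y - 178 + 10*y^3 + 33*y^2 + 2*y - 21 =10*y^3 + 122*y^2 + 256*y - 288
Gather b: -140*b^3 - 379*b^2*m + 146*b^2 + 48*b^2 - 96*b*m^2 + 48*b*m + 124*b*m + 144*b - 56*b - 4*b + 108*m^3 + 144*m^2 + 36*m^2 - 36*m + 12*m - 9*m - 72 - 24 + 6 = -140*b^3 + b^2*(194 - 379*m) + b*(-96*m^2 + 172*m + 84) + 108*m^3 + 180*m^2 - 33*m - 90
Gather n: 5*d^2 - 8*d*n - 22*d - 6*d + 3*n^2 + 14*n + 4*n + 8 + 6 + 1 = 5*d^2 - 28*d + 3*n^2 + n*(18 - 8*d) + 15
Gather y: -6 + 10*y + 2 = 10*y - 4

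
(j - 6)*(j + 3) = j^2 - 3*j - 18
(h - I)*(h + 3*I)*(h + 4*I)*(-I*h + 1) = -I*h^4 + 7*h^3 + 11*I*h^2 + 7*h + 12*I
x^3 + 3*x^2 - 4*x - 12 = (x - 2)*(x + 2)*(x + 3)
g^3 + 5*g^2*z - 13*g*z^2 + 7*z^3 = (g - z)^2*(g + 7*z)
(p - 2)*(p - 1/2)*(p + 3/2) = p^3 - p^2 - 11*p/4 + 3/2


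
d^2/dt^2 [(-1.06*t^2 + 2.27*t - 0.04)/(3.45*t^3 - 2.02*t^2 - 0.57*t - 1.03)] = (-25.2333*t^6 + 162.11205*t^5 - 113.13792*t^4 - 18.379886*t^3 + 109.52262*t^2 - 29.466948*t - 4.774086)/(41.063625*t^9 - 72.12915*t^8 + 21.878865*t^7 - 21.187153*t^6 + 39.453651*t^5 - 2.42436*t^4 + 3.67947*t^3 - 7.432995*t^2 - 1.814139*t - 1.092727)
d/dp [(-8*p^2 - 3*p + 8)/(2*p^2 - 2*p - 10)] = (11*p^2 + 64*p + 23)/(2*(p^4 - 2*p^3 - 9*p^2 + 10*p + 25))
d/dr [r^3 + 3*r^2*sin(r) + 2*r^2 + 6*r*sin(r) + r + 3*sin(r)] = 3*r^2*cos(r) + 3*r^2 + 6*r*sin(r) + 6*r*cos(r) + 4*r + 6*sin(r) + 3*cos(r) + 1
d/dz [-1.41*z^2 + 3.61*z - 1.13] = 3.61 - 2.82*z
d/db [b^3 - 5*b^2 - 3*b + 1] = 3*b^2 - 10*b - 3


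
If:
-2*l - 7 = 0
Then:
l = -7/2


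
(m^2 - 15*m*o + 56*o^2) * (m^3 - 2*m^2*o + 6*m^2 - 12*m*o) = m^5 - 17*m^4*o + 6*m^4 + 86*m^3*o^2 - 102*m^3*o - 112*m^2*o^3 + 516*m^2*o^2 - 672*m*o^3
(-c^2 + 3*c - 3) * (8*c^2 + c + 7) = -8*c^4 + 23*c^3 - 28*c^2 + 18*c - 21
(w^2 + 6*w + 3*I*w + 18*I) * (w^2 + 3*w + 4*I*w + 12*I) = w^4 + 9*w^3 + 7*I*w^3 + 6*w^2 + 63*I*w^2 - 108*w + 126*I*w - 216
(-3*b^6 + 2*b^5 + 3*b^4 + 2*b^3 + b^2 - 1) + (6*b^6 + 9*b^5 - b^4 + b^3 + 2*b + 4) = 3*b^6 + 11*b^5 + 2*b^4 + 3*b^3 + b^2 + 2*b + 3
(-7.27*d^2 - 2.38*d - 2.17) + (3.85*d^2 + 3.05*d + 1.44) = -3.42*d^2 + 0.67*d - 0.73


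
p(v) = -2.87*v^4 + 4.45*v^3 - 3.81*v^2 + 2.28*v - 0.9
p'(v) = -11.48*v^3 + 13.35*v^2 - 7.62*v + 2.28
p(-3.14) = -462.39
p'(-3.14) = 513.24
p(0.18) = -0.59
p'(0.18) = 1.27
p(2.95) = -130.44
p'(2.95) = -198.74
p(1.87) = -15.96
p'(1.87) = -40.36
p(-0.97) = -13.30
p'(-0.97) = 32.71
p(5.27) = -1657.11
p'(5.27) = -1347.36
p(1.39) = -3.85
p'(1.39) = -13.35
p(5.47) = -1943.50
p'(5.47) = -1518.86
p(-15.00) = -161204.85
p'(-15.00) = 41865.33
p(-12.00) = -67778.82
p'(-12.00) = 21853.56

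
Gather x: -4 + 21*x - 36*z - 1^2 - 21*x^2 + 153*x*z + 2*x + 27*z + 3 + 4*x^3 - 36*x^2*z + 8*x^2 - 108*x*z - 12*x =4*x^3 + x^2*(-36*z - 13) + x*(45*z + 11) - 9*z - 2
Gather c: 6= 6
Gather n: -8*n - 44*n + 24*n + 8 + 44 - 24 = 28 - 28*n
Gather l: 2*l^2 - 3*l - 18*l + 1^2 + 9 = 2*l^2 - 21*l + 10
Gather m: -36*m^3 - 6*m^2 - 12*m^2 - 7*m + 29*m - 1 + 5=-36*m^3 - 18*m^2 + 22*m + 4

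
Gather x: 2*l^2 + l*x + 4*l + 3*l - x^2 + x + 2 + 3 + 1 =2*l^2 + 7*l - x^2 + x*(l + 1) + 6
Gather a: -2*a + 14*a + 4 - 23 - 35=12*a - 54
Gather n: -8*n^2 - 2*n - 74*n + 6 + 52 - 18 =-8*n^2 - 76*n + 40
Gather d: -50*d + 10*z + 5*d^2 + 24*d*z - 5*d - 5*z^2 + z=5*d^2 + d*(24*z - 55) - 5*z^2 + 11*z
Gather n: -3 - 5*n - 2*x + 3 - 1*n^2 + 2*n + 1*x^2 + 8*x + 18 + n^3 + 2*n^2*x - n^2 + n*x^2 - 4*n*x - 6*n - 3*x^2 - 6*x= n^3 + n^2*(2*x - 2) + n*(x^2 - 4*x - 9) - 2*x^2 + 18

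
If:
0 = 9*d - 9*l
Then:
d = l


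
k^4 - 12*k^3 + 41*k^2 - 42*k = k*(k - 7)*(k - 3)*(k - 2)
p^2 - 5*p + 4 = (p - 4)*(p - 1)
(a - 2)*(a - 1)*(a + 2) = a^3 - a^2 - 4*a + 4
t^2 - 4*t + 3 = (t - 3)*(t - 1)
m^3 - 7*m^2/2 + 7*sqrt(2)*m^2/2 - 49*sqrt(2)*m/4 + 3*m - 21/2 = (m - 7/2)*(m + sqrt(2)/2)*(m + 3*sqrt(2))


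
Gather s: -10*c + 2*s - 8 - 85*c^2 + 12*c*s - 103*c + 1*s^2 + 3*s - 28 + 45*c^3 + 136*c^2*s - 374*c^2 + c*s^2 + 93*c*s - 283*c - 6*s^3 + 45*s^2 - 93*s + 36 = 45*c^3 - 459*c^2 - 396*c - 6*s^3 + s^2*(c + 46) + s*(136*c^2 + 105*c - 88)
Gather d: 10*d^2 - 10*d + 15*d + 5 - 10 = 10*d^2 + 5*d - 5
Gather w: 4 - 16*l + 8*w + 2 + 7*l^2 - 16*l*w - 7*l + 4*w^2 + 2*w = 7*l^2 - 23*l + 4*w^2 + w*(10 - 16*l) + 6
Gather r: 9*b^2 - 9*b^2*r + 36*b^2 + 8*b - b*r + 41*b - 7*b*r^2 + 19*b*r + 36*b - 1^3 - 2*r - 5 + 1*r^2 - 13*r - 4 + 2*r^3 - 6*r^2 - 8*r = 45*b^2 + 85*b + 2*r^3 + r^2*(-7*b - 5) + r*(-9*b^2 + 18*b - 23) - 10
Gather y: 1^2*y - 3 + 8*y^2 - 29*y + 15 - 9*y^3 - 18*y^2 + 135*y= -9*y^3 - 10*y^2 + 107*y + 12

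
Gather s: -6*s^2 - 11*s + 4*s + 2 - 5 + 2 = -6*s^2 - 7*s - 1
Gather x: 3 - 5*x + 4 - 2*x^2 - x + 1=-2*x^2 - 6*x + 8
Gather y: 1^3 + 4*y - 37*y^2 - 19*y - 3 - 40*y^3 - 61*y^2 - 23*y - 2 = -40*y^3 - 98*y^2 - 38*y - 4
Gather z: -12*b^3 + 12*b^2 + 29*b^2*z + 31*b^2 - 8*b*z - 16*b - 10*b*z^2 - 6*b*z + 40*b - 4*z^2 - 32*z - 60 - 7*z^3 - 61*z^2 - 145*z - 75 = -12*b^3 + 43*b^2 + 24*b - 7*z^3 + z^2*(-10*b - 65) + z*(29*b^2 - 14*b - 177) - 135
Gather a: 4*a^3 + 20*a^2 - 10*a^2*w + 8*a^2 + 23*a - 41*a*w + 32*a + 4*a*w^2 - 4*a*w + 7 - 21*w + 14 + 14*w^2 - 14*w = 4*a^3 + a^2*(28 - 10*w) + a*(4*w^2 - 45*w + 55) + 14*w^2 - 35*w + 21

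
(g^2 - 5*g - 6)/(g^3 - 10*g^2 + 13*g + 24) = (g - 6)/(g^2 - 11*g + 24)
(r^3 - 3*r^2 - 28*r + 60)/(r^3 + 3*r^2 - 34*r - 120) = (r - 2)/(r + 4)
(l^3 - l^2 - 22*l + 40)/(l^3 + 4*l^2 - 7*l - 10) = (l - 4)/(l + 1)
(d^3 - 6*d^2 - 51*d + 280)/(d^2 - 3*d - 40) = (d^2 + 2*d - 35)/(d + 5)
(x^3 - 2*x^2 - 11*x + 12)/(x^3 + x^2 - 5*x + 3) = (x - 4)/(x - 1)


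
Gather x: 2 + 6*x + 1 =6*x + 3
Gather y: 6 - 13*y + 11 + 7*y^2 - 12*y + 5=7*y^2 - 25*y + 22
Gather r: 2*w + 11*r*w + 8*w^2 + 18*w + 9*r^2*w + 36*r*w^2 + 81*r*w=9*r^2*w + r*(36*w^2 + 92*w) + 8*w^2 + 20*w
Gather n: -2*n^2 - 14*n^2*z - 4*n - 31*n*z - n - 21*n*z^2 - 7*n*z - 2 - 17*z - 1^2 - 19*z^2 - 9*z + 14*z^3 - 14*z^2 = n^2*(-14*z - 2) + n*(-21*z^2 - 38*z - 5) + 14*z^3 - 33*z^2 - 26*z - 3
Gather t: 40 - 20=20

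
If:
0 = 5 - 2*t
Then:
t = 5/2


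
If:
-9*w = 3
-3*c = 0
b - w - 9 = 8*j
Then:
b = 8*j + 26/3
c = 0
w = -1/3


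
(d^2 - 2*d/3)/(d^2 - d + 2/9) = 3*d/(3*d - 1)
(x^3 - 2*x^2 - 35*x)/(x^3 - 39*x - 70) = x/(x + 2)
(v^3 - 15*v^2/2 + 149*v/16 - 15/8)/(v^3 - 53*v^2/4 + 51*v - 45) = (v - 1/4)/(v - 6)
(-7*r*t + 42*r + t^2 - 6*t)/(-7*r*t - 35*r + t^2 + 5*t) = (t - 6)/(t + 5)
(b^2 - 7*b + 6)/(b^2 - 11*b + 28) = (b^2 - 7*b + 6)/(b^2 - 11*b + 28)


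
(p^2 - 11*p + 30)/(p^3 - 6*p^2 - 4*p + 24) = (p - 5)/(p^2 - 4)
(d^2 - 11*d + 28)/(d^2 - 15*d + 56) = (d - 4)/(d - 8)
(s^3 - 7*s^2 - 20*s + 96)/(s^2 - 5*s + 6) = (s^2 - 4*s - 32)/(s - 2)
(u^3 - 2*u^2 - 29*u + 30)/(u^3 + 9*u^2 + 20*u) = (u^2 - 7*u + 6)/(u*(u + 4))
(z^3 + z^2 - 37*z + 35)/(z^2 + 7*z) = z - 6 + 5/z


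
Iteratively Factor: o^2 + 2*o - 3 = (o + 3)*(o - 1)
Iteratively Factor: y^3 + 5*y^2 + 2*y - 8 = (y + 4)*(y^2 + y - 2) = (y - 1)*(y + 4)*(y + 2)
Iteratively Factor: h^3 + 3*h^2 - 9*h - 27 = (h + 3)*(h^2 - 9) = (h + 3)^2*(h - 3)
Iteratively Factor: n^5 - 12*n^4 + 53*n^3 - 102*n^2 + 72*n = (n - 3)*(n^4 - 9*n^3 + 26*n^2 - 24*n) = (n - 3)^2*(n^3 - 6*n^2 + 8*n) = (n - 3)^2*(n - 2)*(n^2 - 4*n) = n*(n - 3)^2*(n - 2)*(n - 4)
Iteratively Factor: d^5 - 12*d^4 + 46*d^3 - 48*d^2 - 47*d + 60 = (d + 1)*(d^4 - 13*d^3 + 59*d^2 - 107*d + 60) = (d - 1)*(d + 1)*(d^3 - 12*d^2 + 47*d - 60) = (d - 5)*(d - 1)*(d + 1)*(d^2 - 7*d + 12) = (d - 5)*(d - 4)*(d - 1)*(d + 1)*(d - 3)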